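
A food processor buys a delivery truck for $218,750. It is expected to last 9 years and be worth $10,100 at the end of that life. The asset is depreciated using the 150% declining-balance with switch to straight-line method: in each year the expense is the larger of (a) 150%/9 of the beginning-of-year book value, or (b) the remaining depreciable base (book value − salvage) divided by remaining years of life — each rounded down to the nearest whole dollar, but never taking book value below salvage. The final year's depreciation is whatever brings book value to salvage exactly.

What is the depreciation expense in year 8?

Depreciable base = $218,750 − $10,100 = $208,650.
Year 1: DB = ⌊$218,750 × 150%/9⌋ = $36,458; SL = ⌊$208,650/9⌋ = $23,183 → take DB $36,458. Book value $182,292.
Year 2: DB = ⌊$182,292 × 150%/9⌋ = $30,382; SL = ⌊$172,192/8⌋ = $21,524 → take DB $30,382. Book value $151,910.
Year 3: DB = ⌊$151,910 × 150%/9⌋ = $25,318; SL = ⌊$141,810/7⌋ = $20,258 → take DB $25,318. Book value $126,592.
Year 4: DB = ⌊$126,592 × 150%/9⌋ = $21,098; SL = ⌊$116,492/6⌋ = $19,415 → take DB $21,098. Book value $105,494.
Year 5: DB = ⌊$105,494 × 150%/9⌋ = $17,582; SL = ⌊$95,394/5⌋ = $19,078 → take SL $19,078. Book value $86,416.
Year 6: DB = ⌊$86,416 × 150%/9⌋ = $14,402; SL = ⌊$76,316/4⌋ = $19,079 → take SL $19,079. Book value $67,337.
Year 7: DB = ⌊$67,337 × 150%/9⌋ = $11,222; SL = ⌊$57,237/3⌋ = $19,079 → take SL $19,079. Book value $48,258.
Year 8: DB = ⌊$48,258 × 150%/9⌋ = $8,043; SL = ⌊$38,158/2⌋ = $19,079 → take SL $19,079. Book value $29,179.

$19,079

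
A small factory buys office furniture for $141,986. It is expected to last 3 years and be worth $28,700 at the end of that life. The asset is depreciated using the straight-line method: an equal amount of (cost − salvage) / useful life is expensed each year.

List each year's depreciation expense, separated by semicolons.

$37,762; $37,762; $37,762

Depreciable base = $141,986 − $28,700 = $113,286.
Annual expense = $113,286 / 3 = $37,762.
End of year 1: book value $104,224.
End of year 2: book value $66,462.
End of year 3: book value $28,700.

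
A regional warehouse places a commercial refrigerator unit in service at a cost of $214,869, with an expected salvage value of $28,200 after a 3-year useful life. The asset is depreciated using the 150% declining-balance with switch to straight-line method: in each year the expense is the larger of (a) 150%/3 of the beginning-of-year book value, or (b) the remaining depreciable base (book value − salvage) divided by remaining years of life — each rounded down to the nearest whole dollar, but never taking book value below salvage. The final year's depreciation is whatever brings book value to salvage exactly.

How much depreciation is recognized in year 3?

$25,518

Depreciable base = $214,869 − $28,200 = $186,669.
Year 1: DB = ⌊$214,869 × 150%/3⌋ = $107,434; SL = ⌊$186,669/3⌋ = $62,223 → take DB $107,434. Book value $107,435.
Year 2: DB = ⌊$107,435 × 150%/3⌋ = $53,717; SL = ⌊$79,235/2⌋ = $39,617 → take DB $53,717. Book value $53,718.
Year 3 (final): $53,718 − $28,200 = $25,518. Book value $28,200.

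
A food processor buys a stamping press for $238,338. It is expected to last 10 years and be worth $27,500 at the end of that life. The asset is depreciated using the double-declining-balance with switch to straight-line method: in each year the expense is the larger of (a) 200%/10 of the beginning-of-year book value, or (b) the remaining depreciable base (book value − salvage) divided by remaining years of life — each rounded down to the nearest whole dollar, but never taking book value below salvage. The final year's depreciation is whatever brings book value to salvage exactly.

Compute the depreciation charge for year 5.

$19,524

Depreciable base = $238,338 − $27,500 = $210,838.
Year 1: DB = ⌊$238,338 × 200%/10⌋ = $47,667; SL = ⌊$210,838/10⌋ = $21,083 → take DB $47,667. Book value $190,671.
Year 2: DB = ⌊$190,671 × 200%/10⌋ = $38,134; SL = ⌊$163,171/9⌋ = $18,130 → take DB $38,134. Book value $152,537.
Year 3: DB = ⌊$152,537 × 200%/10⌋ = $30,507; SL = ⌊$125,037/8⌋ = $15,629 → take DB $30,507. Book value $122,030.
Year 4: DB = ⌊$122,030 × 200%/10⌋ = $24,406; SL = ⌊$94,530/7⌋ = $13,504 → take DB $24,406. Book value $97,624.
Year 5: DB = ⌊$97,624 × 200%/10⌋ = $19,524; SL = ⌊$70,124/6⌋ = $11,687 → take DB $19,524. Book value $78,100.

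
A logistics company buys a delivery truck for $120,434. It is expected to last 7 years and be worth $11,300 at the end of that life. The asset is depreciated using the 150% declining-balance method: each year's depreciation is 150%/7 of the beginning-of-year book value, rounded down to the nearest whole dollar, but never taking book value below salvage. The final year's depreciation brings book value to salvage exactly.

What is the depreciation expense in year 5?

Depreciable base = $120,434 − $11,300 = $109,134.
Year 1: ⌊$120,434 × 150%/7⌋ = $25,807. Book value $94,627.
Year 2: ⌊$94,627 × 150%/7⌋ = $20,277. Book value $74,350.
Year 3: ⌊$74,350 × 150%/7⌋ = $15,932. Book value $58,418.
Year 4: ⌊$58,418 × 150%/7⌋ = $12,518. Book value $45,900.
Year 5: ⌊$45,900 × 150%/7⌋ = $9,835. Book value $36,065.

$9,835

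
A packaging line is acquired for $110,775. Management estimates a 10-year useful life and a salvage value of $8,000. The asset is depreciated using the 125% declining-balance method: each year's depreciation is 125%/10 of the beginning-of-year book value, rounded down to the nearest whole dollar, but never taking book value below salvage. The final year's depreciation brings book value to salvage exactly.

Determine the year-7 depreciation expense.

$6,214

Depreciable base = $110,775 − $8,000 = $102,775.
Year 1: ⌊$110,775 × 125%/10⌋ = $13,846. Book value $96,929.
Year 2: ⌊$96,929 × 125%/10⌋ = $12,116. Book value $84,813.
Year 3: ⌊$84,813 × 125%/10⌋ = $10,601. Book value $74,212.
Year 4: ⌊$74,212 × 125%/10⌋ = $9,276. Book value $64,936.
Year 5: ⌊$64,936 × 125%/10⌋ = $8,117. Book value $56,819.
Year 6: ⌊$56,819 × 125%/10⌋ = $7,102. Book value $49,717.
Year 7: ⌊$49,717 × 125%/10⌋ = $6,214. Book value $43,503.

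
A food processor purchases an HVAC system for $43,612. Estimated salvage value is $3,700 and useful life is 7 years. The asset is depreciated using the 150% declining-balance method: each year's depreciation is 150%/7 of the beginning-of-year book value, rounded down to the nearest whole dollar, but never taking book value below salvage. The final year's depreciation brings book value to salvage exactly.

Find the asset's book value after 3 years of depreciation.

$21,156

Depreciable base = $43,612 − $3,700 = $39,912.
Year 1: ⌊$43,612 × 150%/7⌋ = $9,345. Book value $34,267.
Year 2: ⌊$34,267 × 150%/7⌋ = $7,342. Book value $26,925.
Year 3: ⌊$26,925 × 150%/7⌋ = $5,769. Book value $21,156.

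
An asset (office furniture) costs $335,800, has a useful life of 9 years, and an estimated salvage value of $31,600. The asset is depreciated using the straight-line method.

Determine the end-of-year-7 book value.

$99,200

Depreciable base = $335,800 − $31,600 = $304,200.
Annual expense = $304,200 / 9 = $33,800.
End of year 1: book value $302,000.
End of year 2: book value $268,200.
End of year 3: book value $234,400.
End of year 4: book value $200,600.
End of year 5: book value $166,800.
End of year 6: book value $133,000.
End of year 7: book value $99,200.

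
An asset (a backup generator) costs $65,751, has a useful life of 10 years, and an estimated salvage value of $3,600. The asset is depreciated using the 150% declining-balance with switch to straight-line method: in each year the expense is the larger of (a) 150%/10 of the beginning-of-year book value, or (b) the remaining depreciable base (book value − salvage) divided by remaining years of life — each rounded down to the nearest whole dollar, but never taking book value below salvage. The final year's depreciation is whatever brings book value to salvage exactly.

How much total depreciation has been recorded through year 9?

$57,035

Depreciable base = $65,751 − $3,600 = $62,151.
Year 1: DB = ⌊$65,751 × 150%/10⌋ = $9,862; SL = ⌊$62,151/10⌋ = $6,215 → take DB $9,862. Book value $55,889.
Year 2: DB = ⌊$55,889 × 150%/10⌋ = $8,383; SL = ⌊$52,289/9⌋ = $5,809 → take DB $8,383. Book value $47,506.
Year 3: DB = ⌊$47,506 × 150%/10⌋ = $7,125; SL = ⌊$43,906/8⌋ = $5,488 → take DB $7,125. Book value $40,381.
Year 4: DB = ⌊$40,381 × 150%/10⌋ = $6,057; SL = ⌊$36,781/7⌋ = $5,254 → take DB $6,057. Book value $34,324.
Year 5: DB = ⌊$34,324 × 150%/10⌋ = $5,148; SL = ⌊$30,724/6⌋ = $5,120 → take DB $5,148. Book value $29,176.
Year 6: DB = ⌊$29,176 × 150%/10⌋ = $4,376; SL = ⌊$25,576/5⌋ = $5,115 → take SL $5,115. Book value $24,061.
Year 7: DB = ⌊$24,061 × 150%/10⌋ = $3,609; SL = ⌊$20,461/4⌋ = $5,115 → take SL $5,115. Book value $18,946.
Year 8: DB = ⌊$18,946 × 150%/10⌋ = $2,841; SL = ⌊$15,346/3⌋ = $5,115 → take SL $5,115. Book value $13,831.
Year 9: DB = ⌊$13,831 × 150%/10⌋ = $2,074; SL = ⌊$10,231/2⌋ = $5,115 → take SL $5,115. Book value $8,716.
Accumulated through year 9 = $65,751 − $8,716 = $57,035.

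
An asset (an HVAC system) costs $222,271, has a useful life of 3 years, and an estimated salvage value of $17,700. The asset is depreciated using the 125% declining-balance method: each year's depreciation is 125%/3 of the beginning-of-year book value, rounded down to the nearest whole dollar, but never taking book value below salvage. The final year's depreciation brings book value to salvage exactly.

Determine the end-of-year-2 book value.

$75,635

Depreciable base = $222,271 − $17,700 = $204,571.
Year 1: ⌊$222,271 × 125%/3⌋ = $92,612. Book value $129,659.
Year 2: ⌊$129,659 × 125%/3⌋ = $54,024. Book value $75,635.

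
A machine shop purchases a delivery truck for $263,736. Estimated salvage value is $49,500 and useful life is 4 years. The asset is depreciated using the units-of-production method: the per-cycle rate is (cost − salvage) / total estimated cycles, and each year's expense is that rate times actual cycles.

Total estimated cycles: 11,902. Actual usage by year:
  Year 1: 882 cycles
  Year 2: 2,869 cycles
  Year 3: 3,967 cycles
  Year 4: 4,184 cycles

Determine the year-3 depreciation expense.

$71,406

Depreciable base = $263,736 − $49,500 = $214,236.
Rate = $214,236 / 11,902 cycles = $18 per cycle.
Year 1: 882 × $18 = $15,876. Book value $247,860.
Year 2: 2,869 × $18 = $51,642. Book value $196,218.
Year 3: 3,967 × $18 = $71,406. Book value $124,812.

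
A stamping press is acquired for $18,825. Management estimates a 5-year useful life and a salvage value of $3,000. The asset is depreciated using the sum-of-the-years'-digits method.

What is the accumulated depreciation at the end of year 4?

$14,770

Depreciable base = $18,825 − $3,000 = $15,825.
Sum of the years' digits = 5+4+3+2+1 = 15.
Year 1: $15,825 × 5/15 = $5,275. Book value $13,550.
Year 2: $15,825 × 4/15 = $4,220. Book value $9,330.
Year 3: $15,825 × 3/15 = $3,165. Book value $6,165.
Year 4: $15,825 × 2/15 = $2,110. Book value $4,055.
Accumulated through year 4 = $18,825 − $4,055 = $14,770.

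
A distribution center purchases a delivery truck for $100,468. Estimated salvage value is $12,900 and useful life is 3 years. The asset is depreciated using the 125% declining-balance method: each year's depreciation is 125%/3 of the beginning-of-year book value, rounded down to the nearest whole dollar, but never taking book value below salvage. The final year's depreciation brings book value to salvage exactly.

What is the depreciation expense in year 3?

Depreciable base = $100,468 − $12,900 = $87,568.
Year 1: ⌊$100,468 × 125%/3⌋ = $41,861. Book value $58,607.
Year 2: ⌊$58,607 × 125%/3⌋ = $24,419. Book value $34,188.
Year 3 (final): $34,188 − $12,900 = $21,288. Book value $12,900.

$21,288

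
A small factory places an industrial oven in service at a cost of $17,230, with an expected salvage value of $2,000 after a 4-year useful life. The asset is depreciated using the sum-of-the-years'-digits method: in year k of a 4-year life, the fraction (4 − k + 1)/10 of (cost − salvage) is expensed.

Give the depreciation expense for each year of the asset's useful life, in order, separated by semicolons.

Depreciable base = $17,230 − $2,000 = $15,230.
Sum of the years' digits = 4+3+2+1 = 10.
Year 1: $15,230 × 4/10 = $6,092. Book value $11,138.
Year 2: $15,230 × 3/10 = $4,569. Book value $6,569.
Year 3: $15,230 × 2/10 = $3,046. Book value $3,523.
Year 4: $15,230 × 1/10 = $1,523. Book value $2,000.

$6,092; $4,569; $3,046; $1,523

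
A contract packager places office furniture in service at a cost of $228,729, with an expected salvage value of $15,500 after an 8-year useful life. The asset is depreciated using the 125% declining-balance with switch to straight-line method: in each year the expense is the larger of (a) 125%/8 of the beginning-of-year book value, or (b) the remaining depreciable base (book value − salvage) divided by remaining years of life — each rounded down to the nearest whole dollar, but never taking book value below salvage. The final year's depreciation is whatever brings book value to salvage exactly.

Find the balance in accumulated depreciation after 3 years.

Depreciable base = $228,729 − $15,500 = $213,229.
Year 1: DB = ⌊$228,729 × 125%/8⌋ = $35,738; SL = ⌊$213,229/8⌋ = $26,653 → take DB $35,738. Book value $192,991.
Year 2: DB = ⌊$192,991 × 125%/8⌋ = $30,154; SL = ⌊$177,491/7⌋ = $25,355 → take DB $30,154. Book value $162,837.
Year 3: DB = ⌊$162,837 × 125%/8⌋ = $25,443; SL = ⌊$147,337/6⌋ = $24,556 → take DB $25,443. Book value $137,394.
Accumulated through year 3 = $228,729 − $137,394 = $91,335.

$91,335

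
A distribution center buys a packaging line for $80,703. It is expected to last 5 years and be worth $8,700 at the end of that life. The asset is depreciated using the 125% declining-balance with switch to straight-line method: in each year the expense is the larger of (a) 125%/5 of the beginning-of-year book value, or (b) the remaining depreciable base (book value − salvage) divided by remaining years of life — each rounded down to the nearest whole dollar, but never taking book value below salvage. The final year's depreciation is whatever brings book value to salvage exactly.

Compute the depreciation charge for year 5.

Depreciable base = $80,703 − $8,700 = $72,003.
Year 1: DB = ⌊$80,703 × 125%/5⌋ = $20,175; SL = ⌊$72,003/5⌋ = $14,400 → take DB $20,175. Book value $60,528.
Year 2: DB = ⌊$60,528 × 125%/5⌋ = $15,132; SL = ⌊$51,828/4⌋ = $12,957 → take DB $15,132. Book value $45,396.
Year 3: DB = ⌊$45,396 × 125%/5⌋ = $11,349; SL = ⌊$36,696/3⌋ = $12,232 → take SL $12,232. Book value $33,164.
Year 4: DB = ⌊$33,164 × 125%/5⌋ = $8,291; SL = ⌊$24,464/2⌋ = $12,232 → take SL $12,232. Book value $20,932.
Year 5 (final): $20,932 − $8,700 = $12,232. Book value $8,700.

$12,232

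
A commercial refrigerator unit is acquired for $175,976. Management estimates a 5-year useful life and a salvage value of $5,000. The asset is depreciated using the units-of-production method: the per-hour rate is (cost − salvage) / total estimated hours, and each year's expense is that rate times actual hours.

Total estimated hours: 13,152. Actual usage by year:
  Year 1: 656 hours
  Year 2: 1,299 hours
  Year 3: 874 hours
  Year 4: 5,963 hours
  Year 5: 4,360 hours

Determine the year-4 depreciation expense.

$77,519

Depreciable base = $175,976 − $5,000 = $170,976.
Rate = $170,976 / 13,152 hours = $13 per hour.
Year 1: 656 × $13 = $8,528. Book value $167,448.
Year 2: 1,299 × $13 = $16,887. Book value $150,561.
Year 3: 874 × $13 = $11,362. Book value $139,199.
Year 4: 5,963 × $13 = $77,519. Book value $61,680.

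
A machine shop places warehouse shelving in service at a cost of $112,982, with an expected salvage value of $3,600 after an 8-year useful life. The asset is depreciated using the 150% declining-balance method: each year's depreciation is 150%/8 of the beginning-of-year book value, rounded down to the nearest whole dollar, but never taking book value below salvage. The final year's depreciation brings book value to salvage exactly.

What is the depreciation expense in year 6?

$7,501

Depreciable base = $112,982 − $3,600 = $109,382.
Year 1: ⌊$112,982 × 150%/8⌋ = $21,184. Book value $91,798.
Year 2: ⌊$91,798 × 150%/8⌋ = $17,212. Book value $74,586.
Year 3: ⌊$74,586 × 150%/8⌋ = $13,984. Book value $60,602.
Year 4: ⌊$60,602 × 150%/8⌋ = $11,362. Book value $49,240.
Year 5: ⌊$49,240 × 150%/8⌋ = $9,232. Book value $40,008.
Year 6: ⌊$40,008 × 150%/8⌋ = $7,501. Book value $32,507.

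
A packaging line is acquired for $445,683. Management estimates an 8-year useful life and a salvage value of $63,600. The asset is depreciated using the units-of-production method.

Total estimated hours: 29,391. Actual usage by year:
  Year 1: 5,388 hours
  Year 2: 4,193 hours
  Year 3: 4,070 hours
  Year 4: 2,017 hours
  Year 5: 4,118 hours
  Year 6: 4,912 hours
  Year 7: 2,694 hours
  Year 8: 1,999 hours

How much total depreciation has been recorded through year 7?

Depreciable base = $445,683 − $63,600 = $382,083.
Rate = $382,083 / 29,391 hours = $13 per hour.
Year 1: 5,388 × $13 = $70,044. Book value $375,639.
Year 2: 4,193 × $13 = $54,509. Book value $321,130.
Year 3: 4,070 × $13 = $52,910. Book value $268,220.
Year 4: 2,017 × $13 = $26,221. Book value $241,999.
Year 5: 4,118 × $13 = $53,534. Book value $188,465.
Year 6: 4,912 × $13 = $63,856. Book value $124,609.
Year 7: 2,694 × $13 = $35,022. Book value $89,587.
Accumulated through year 7 = $445,683 − $89,587 = $356,096.

$356,096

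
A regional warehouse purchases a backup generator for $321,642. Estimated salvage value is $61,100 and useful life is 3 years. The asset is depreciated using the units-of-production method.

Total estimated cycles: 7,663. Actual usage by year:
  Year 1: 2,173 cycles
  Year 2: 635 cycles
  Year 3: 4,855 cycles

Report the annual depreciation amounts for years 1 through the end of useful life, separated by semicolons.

Depreciable base = $321,642 − $61,100 = $260,542.
Rate = $260,542 / 7,663 cycles = $34 per cycle.
Year 1: 2,173 × $34 = $73,882. Book value $247,760.
Year 2: 635 × $34 = $21,590. Book value $226,170.
Year 3: 4,855 × $34 = $165,070. Book value $61,100.

$73,882; $21,590; $165,070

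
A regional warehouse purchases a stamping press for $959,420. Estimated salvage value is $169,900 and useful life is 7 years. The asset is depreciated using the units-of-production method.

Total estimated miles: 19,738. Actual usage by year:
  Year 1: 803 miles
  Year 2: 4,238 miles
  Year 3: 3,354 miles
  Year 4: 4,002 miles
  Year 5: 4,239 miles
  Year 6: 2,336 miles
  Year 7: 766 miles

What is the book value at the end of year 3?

Depreciable base = $959,420 − $169,900 = $789,520.
Rate = $789,520 / 19,738 miles = $40 per mile.
Year 1: 803 × $40 = $32,120. Book value $927,300.
Year 2: 4,238 × $40 = $169,520. Book value $757,780.
Year 3: 3,354 × $40 = $134,160. Book value $623,620.

$623,620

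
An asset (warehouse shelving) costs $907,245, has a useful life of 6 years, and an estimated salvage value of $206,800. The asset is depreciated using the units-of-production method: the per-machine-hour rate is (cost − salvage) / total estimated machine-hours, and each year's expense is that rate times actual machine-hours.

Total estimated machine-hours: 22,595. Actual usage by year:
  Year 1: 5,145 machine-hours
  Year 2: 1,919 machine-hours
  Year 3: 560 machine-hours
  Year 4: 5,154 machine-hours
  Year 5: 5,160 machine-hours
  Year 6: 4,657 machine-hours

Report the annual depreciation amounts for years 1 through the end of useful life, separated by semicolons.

$159,495; $59,489; $17,360; $159,774; $159,960; $144,367

Depreciable base = $907,245 − $206,800 = $700,445.
Rate = $700,445 / 22,595 machine-hours = $31 per machine-hour.
Year 1: 5,145 × $31 = $159,495. Book value $747,750.
Year 2: 1,919 × $31 = $59,489. Book value $688,261.
Year 3: 560 × $31 = $17,360. Book value $670,901.
Year 4: 5,154 × $31 = $159,774. Book value $511,127.
Year 5: 5,160 × $31 = $159,960. Book value $351,167.
Year 6: 4,657 × $31 = $144,367. Book value $206,800.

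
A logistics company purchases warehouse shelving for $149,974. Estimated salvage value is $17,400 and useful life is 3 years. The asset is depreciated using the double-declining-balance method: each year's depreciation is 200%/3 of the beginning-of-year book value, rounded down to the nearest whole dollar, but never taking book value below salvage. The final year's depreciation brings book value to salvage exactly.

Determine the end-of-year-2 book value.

$17,400

Depreciable base = $149,974 − $17,400 = $132,574.
Year 1: ⌊$149,974 × 200%/3⌋ = $99,982. Book value $49,992.
Year 2: ⌊$49,992 × 200%/3⌋ = $33,328, capped at $32,592. Book value $17,400.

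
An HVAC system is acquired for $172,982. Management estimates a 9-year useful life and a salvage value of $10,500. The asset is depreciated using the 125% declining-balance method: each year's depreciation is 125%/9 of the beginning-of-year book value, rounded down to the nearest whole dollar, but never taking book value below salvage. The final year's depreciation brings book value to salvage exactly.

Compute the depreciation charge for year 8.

Depreciable base = $172,982 − $10,500 = $162,482.
Year 1: ⌊$172,982 × 125%/9⌋ = $24,025. Book value $148,957.
Year 2: ⌊$148,957 × 125%/9⌋ = $20,688. Book value $128,269.
Year 3: ⌊$128,269 × 125%/9⌋ = $17,815. Book value $110,454.
Year 4: ⌊$110,454 × 125%/9⌋ = $15,340. Book value $95,114.
Year 5: ⌊$95,114 × 125%/9⌋ = $13,210. Book value $81,904.
Year 6: ⌊$81,904 × 125%/9⌋ = $11,375. Book value $70,529.
Year 7: ⌊$70,529 × 125%/9⌋ = $9,795. Book value $60,734.
Year 8: ⌊$60,734 × 125%/9⌋ = $8,435. Book value $52,299.

$8,435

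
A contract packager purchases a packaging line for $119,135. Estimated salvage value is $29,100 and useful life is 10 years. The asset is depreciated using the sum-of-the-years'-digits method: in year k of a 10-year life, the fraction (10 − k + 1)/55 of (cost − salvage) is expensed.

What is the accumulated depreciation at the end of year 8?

$85,124

Depreciable base = $119,135 − $29,100 = $90,035.
Sum of the years' digits = 10+9+8+7+6+5+4+3+2+1 = 55.
Year 1: $90,035 × 10/55 = $16,370. Book value $102,765.
Year 2: $90,035 × 9/55 = $14,733. Book value $88,032.
Year 3: $90,035 × 8/55 = $13,096. Book value $74,936.
Year 4: $90,035 × 7/55 = $11,459. Book value $63,477.
Year 5: $90,035 × 6/55 = $9,822. Book value $53,655.
Year 6: $90,035 × 5/55 = $8,185. Book value $45,470.
Year 7: $90,035 × 4/55 = $6,548. Book value $38,922.
Year 8: $90,035 × 3/55 = $4,911. Book value $34,011.
Accumulated through year 8 = $119,135 − $34,011 = $85,124.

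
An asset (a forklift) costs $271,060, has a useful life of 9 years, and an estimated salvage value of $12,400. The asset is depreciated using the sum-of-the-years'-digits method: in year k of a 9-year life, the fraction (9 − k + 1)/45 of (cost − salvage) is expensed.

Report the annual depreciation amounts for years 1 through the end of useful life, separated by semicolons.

$51,732; $45,984; $40,236; $34,488; $28,740; $22,992; $17,244; $11,496; $5,748

Depreciable base = $271,060 − $12,400 = $258,660.
Sum of the years' digits = 9+8+7+6+5+4+3+2+1 = 45.
Year 1: $258,660 × 9/45 = $51,732. Book value $219,328.
Year 2: $258,660 × 8/45 = $45,984. Book value $173,344.
Year 3: $258,660 × 7/45 = $40,236. Book value $133,108.
Year 4: $258,660 × 6/45 = $34,488. Book value $98,620.
Year 5: $258,660 × 5/45 = $28,740. Book value $69,880.
Year 6: $258,660 × 4/45 = $22,992. Book value $46,888.
Year 7: $258,660 × 3/45 = $17,244. Book value $29,644.
Year 8: $258,660 × 2/45 = $11,496. Book value $18,148.
Year 9: $258,660 × 1/45 = $5,748. Book value $12,400.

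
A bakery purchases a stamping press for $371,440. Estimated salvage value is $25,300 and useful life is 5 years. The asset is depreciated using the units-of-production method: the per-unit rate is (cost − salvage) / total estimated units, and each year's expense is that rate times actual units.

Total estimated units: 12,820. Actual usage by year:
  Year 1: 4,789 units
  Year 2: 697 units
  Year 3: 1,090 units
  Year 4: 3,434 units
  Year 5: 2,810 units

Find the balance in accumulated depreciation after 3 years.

Depreciable base = $371,440 − $25,300 = $346,140.
Rate = $346,140 / 12,820 units = $27 per unit.
Year 1: 4,789 × $27 = $129,303. Book value $242,137.
Year 2: 697 × $27 = $18,819. Book value $223,318.
Year 3: 1,090 × $27 = $29,430. Book value $193,888.
Accumulated through year 3 = $371,440 − $193,888 = $177,552.

$177,552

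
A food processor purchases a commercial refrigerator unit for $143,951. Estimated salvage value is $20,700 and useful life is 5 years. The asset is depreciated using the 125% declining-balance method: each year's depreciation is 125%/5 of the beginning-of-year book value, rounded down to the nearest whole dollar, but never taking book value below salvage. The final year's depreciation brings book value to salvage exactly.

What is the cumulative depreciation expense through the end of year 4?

$98,403

Depreciable base = $143,951 − $20,700 = $123,251.
Year 1: ⌊$143,951 × 125%/5⌋ = $35,987. Book value $107,964.
Year 2: ⌊$107,964 × 125%/5⌋ = $26,991. Book value $80,973.
Year 3: ⌊$80,973 × 125%/5⌋ = $20,243. Book value $60,730.
Year 4: ⌊$60,730 × 125%/5⌋ = $15,182. Book value $45,548.
Accumulated through year 4 = $143,951 − $45,548 = $98,403.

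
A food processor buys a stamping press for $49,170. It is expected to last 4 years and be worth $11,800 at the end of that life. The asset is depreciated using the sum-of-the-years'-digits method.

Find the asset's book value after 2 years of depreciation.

Depreciable base = $49,170 − $11,800 = $37,370.
Sum of the years' digits = 4+3+2+1 = 10.
Year 1: $37,370 × 4/10 = $14,948. Book value $34,222.
Year 2: $37,370 × 3/10 = $11,211. Book value $23,011.

$23,011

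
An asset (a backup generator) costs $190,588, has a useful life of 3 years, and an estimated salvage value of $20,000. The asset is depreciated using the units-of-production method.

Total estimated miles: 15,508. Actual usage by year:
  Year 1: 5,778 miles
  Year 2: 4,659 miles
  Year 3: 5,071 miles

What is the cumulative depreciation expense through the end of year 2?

$114,807

Depreciable base = $190,588 − $20,000 = $170,588.
Rate = $170,588 / 15,508 miles = $11 per mile.
Year 1: 5,778 × $11 = $63,558. Book value $127,030.
Year 2: 4,659 × $11 = $51,249. Book value $75,781.
Accumulated through year 2 = $190,588 − $75,781 = $114,807.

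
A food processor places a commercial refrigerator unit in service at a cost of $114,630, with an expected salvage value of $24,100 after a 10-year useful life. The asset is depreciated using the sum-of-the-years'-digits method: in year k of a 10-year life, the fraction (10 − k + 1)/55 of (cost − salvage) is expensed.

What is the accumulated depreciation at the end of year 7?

$80,654

Depreciable base = $114,630 − $24,100 = $90,530.
Sum of the years' digits = 10+9+8+7+6+5+4+3+2+1 = 55.
Year 1: $90,530 × 10/55 = $16,460. Book value $98,170.
Year 2: $90,530 × 9/55 = $14,814. Book value $83,356.
Year 3: $90,530 × 8/55 = $13,168. Book value $70,188.
Year 4: $90,530 × 7/55 = $11,522. Book value $58,666.
Year 5: $90,530 × 6/55 = $9,876. Book value $48,790.
Year 6: $90,530 × 5/55 = $8,230. Book value $40,560.
Year 7: $90,530 × 4/55 = $6,584. Book value $33,976.
Accumulated through year 7 = $114,630 − $33,976 = $80,654.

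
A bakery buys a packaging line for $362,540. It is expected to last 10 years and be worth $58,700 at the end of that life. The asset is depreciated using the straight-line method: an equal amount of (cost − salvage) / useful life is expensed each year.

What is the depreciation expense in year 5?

Depreciable base = $362,540 − $58,700 = $303,840.
Annual expense = $303,840 / 10 = $30,384.

$30,384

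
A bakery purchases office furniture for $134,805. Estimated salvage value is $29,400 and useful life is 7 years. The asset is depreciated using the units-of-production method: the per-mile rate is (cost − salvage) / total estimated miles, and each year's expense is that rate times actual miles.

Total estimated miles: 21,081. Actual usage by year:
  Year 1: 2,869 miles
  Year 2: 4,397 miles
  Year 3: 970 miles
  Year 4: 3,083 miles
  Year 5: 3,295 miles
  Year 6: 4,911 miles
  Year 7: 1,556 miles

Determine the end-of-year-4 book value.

Depreciable base = $134,805 − $29,400 = $105,405.
Rate = $105,405 / 21,081 miles = $5 per mile.
Year 1: 2,869 × $5 = $14,345. Book value $120,460.
Year 2: 4,397 × $5 = $21,985. Book value $98,475.
Year 3: 970 × $5 = $4,850. Book value $93,625.
Year 4: 3,083 × $5 = $15,415. Book value $78,210.

$78,210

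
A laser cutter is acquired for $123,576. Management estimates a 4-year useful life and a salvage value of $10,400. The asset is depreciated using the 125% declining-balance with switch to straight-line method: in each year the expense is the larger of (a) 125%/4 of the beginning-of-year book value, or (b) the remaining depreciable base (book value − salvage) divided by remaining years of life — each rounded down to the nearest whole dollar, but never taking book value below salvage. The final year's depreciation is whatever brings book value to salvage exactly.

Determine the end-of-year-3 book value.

$34,405

Depreciable base = $123,576 − $10,400 = $113,176.
Year 1: DB = ⌊$123,576 × 125%/4⌋ = $38,617; SL = ⌊$113,176/4⌋ = $28,294 → take DB $38,617. Book value $84,959.
Year 2: DB = ⌊$84,959 × 125%/4⌋ = $26,549; SL = ⌊$74,559/3⌋ = $24,853 → take DB $26,549. Book value $58,410.
Year 3: DB = ⌊$58,410 × 125%/4⌋ = $18,253; SL = ⌊$48,010/2⌋ = $24,005 → take SL $24,005. Book value $34,405.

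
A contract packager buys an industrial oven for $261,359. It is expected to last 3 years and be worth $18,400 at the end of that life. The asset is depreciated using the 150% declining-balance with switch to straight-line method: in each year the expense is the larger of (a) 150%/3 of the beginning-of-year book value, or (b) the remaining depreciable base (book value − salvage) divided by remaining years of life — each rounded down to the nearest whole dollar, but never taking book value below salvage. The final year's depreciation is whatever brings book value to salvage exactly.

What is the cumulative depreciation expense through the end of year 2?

Depreciable base = $261,359 − $18,400 = $242,959.
Year 1: DB = ⌊$261,359 × 150%/3⌋ = $130,679; SL = ⌊$242,959/3⌋ = $80,986 → take DB $130,679. Book value $130,680.
Year 2: DB = ⌊$130,680 × 150%/3⌋ = $65,340; SL = ⌊$112,280/2⌋ = $56,140 → take DB $65,340. Book value $65,340.
Accumulated through year 2 = $261,359 − $65,340 = $196,019.

$196,019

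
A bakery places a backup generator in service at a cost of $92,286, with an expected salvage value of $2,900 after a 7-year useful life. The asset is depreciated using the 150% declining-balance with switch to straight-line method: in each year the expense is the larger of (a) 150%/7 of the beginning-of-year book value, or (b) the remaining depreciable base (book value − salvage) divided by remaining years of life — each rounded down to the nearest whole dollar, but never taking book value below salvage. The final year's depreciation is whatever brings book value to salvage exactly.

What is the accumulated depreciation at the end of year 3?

$47,521

Depreciable base = $92,286 − $2,900 = $89,386.
Year 1: DB = ⌊$92,286 × 150%/7⌋ = $19,775; SL = ⌊$89,386/7⌋ = $12,769 → take DB $19,775. Book value $72,511.
Year 2: DB = ⌊$72,511 × 150%/7⌋ = $15,538; SL = ⌊$69,611/6⌋ = $11,601 → take DB $15,538. Book value $56,973.
Year 3: DB = ⌊$56,973 × 150%/7⌋ = $12,208; SL = ⌊$54,073/5⌋ = $10,814 → take DB $12,208. Book value $44,765.
Accumulated through year 3 = $92,286 − $44,765 = $47,521.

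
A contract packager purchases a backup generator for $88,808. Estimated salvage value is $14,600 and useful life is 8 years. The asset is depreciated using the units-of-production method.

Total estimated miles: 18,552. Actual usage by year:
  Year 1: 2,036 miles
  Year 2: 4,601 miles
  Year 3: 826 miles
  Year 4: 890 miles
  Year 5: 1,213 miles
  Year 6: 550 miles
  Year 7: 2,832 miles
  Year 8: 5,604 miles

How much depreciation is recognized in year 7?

Depreciable base = $88,808 − $14,600 = $74,208.
Rate = $74,208 / 18,552 miles = $4 per mile.
Year 1: 2,036 × $4 = $8,144. Book value $80,664.
Year 2: 4,601 × $4 = $18,404. Book value $62,260.
Year 3: 826 × $4 = $3,304. Book value $58,956.
Year 4: 890 × $4 = $3,560. Book value $55,396.
Year 5: 1,213 × $4 = $4,852. Book value $50,544.
Year 6: 550 × $4 = $2,200. Book value $48,344.
Year 7: 2,832 × $4 = $11,328. Book value $37,016.

$11,328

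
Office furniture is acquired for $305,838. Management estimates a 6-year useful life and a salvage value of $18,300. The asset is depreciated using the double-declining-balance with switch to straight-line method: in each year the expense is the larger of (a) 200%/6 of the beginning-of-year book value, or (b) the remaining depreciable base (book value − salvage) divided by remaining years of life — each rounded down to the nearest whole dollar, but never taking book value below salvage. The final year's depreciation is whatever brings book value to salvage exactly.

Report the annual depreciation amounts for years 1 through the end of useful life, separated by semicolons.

Depreciable base = $305,838 − $18,300 = $287,538.
Year 1: DB = ⌊$305,838 × 200%/6⌋ = $101,946; SL = ⌊$287,538/6⌋ = $47,923 → take DB $101,946. Book value $203,892.
Year 2: DB = ⌊$203,892 × 200%/6⌋ = $67,964; SL = ⌊$185,592/5⌋ = $37,118 → take DB $67,964. Book value $135,928.
Year 3: DB = ⌊$135,928 × 200%/6⌋ = $45,309; SL = ⌊$117,628/4⌋ = $29,407 → take DB $45,309. Book value $90,619.
Year 4: DB = ⌊$90,619 × 200%/6⌋ = $30,206; SL = ⌊$72,319/3⌋ = $24,106 → take DB $30,206. Book value $60,413.
Year 5: DB = ⌊$60,413 × 200%/6⌋ = $20,137; SL = ⌊$42,113/2⌋ = $21,056 → take SL $21,056. Book value $39,357.
Year 6 (final): $39,357 − $18,300 = $21,057. Book value $18,300.

$101,946; $67,964; $45,309; $30,206; $21,056; $21,057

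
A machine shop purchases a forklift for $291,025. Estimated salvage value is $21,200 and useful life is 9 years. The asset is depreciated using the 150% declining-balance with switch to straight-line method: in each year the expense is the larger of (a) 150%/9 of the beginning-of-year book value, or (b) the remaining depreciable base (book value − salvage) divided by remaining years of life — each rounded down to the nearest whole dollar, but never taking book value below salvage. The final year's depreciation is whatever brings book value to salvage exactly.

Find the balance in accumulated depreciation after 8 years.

$245,995

Depreciable base = $291,025 − $21,200 = $269,825.
Year 1: DB = ⌊$291,025 × 150%/9⌋ = $48,504; SL = ⌊$269,825/9⌋ = $29,980 → take DB $48,504. Book value $242,521.
Year 2: DB = ⌊$242,521 × 150%/9⌋ = $40,420; SL = ⌊$221,321/8⌋ = $27,665 → take DB $40,420. Book value $202,101.
Year 3: DB = ⌊$202,101 × 150%/9⌋ = $33,683; SL = ⌊$180,901/7⌋ = $25,843 → take DB $33,683. Book value $168,418.
Year 4: DB = ⌊$168,418 × 150%/9⌋ = $28,069; SL = ⌊$147,218/6⌋ = $24,536 → take DB $28,069. Book value $140,349.
Year 5: DB = ⌊$140,349 × 150%/9⌋ = $23,391; SL = ⌊$119,149/5⌋ = $23,829 → take SL $23,829. Book value $116,520.
Year 6: DB = ⌊$116,520 × 150%/9⌋ = $19,420; SL = ⌊$95,320/4⌋ = $23,830 → take SL $23,830. Book value $92,690.
Year 7: DB = ⌊$92,690 × 150%/9⌋ = $15,448; SL = ⌊$71,490/3⌋ = $23,830 → take SL $23,830. Book value $68,860.
Year 8: DB = ⌊$68,860 × 150%/9⌋ = $11,476; SL = ⌊$47,660/2⌋ = $23,830 → take SL $23,830. Book value $45,030.
Accumulated through year 8 = $291,025 − $45,030 = $245,995.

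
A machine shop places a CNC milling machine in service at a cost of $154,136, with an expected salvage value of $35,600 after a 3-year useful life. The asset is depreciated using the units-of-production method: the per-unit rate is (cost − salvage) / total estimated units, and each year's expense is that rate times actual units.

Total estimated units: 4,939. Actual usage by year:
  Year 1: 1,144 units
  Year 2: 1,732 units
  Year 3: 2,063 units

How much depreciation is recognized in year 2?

Depreciable base = $154,136 − $35,600 = $118,536.
Rate = $118,536 / 4,939 units = $24 per unit.
Year 1: 1,144 × $24 = $27,456. Book value $126,680.
Year 2: 1,732 × $24 = $41,568. Book value $85,112.

$41,568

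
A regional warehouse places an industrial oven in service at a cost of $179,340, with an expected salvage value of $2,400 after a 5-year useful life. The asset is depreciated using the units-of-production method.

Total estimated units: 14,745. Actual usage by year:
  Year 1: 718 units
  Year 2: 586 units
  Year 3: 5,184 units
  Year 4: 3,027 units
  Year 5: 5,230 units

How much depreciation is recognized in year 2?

$7,032

Depreciable base = $179,340 − $2,400 = $176,940.
Rate = $176,940 / 14,745 units = $12 per unit.
Year 1: 718 × $12 = $8,616. Book value $170,724.
Year 2: 586 × $12 = $7,032. Book value $163,692.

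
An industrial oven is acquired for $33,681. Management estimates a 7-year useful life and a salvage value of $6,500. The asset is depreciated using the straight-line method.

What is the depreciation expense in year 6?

$3,883

Depreciable base = $33,681 − $6,500 = $27,181.
Annual expense = $27,181 / 7 = $3,883.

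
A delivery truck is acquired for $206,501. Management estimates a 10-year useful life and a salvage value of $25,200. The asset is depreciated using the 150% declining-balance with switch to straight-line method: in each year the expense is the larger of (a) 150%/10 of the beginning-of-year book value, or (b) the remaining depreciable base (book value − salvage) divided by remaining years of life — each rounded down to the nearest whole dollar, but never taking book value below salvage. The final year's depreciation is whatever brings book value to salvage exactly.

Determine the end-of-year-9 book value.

Depreciable base = $206,501 − $25,200 = $181,301.
Year 1: DB = ⌊$206,501 × 150%/10⌋ = $30,975; SL = ⌊$181,301/10⌋ = $18,130 → take DB $30,975. Book value $175,526.
Year 2: DB = ⌊$175,526 × 150%/10⌋ = $26,328; SL = ⌊$150,326/9⌋ = $16,702 → take DB $26,328. Book value $149,198.
Year 3: DB = ⌊$149,198 × 150%/10⌋ = $22,379; SL = ⌊$123,998/8⌋ = $15,499 → take DB $22,379. Book value $126,819.
Year 4: DB = ⌊$126,819 × 150%/10⌋ = $19,022; SL = ⌊$101,619/7⌋ = $14,517 → take DB $19,022. Book value $107,797.
Year 5: DB = ⌊$107,797 × 150%/10⌋ = $16,169; SL = ⌊$82,597/6⌋ = $13,766 → take DB $16,169. Book value $91,628.
Year 6: DB = ⌊$91,628 × 150%/10⌋ = $13,744; SL = ⌊$66,428/5⌋ = $13,285 → take DB $13,744. Book value $77,884.
Year 7: DB = ⌊$77,884 × 150%/10⌋ = $11,682; SL = ⌊$52,684/4⌋ = $13,171 → take SL $13,171. Book value $64,713.
Year 8: DB = ⌊$64,713 × 150%/10⌋ = $9,706; SL = ⌊$39,513/3⌋ = $13,171 → take SL $13,171. Book value $51,542.
Year 9: DB = ⌊$51,542 × 150%/10⌋ = $7,731; SL = ⌊$26,342/2⌋ = $13,171 → take SL $13,171. Book value $38,371.

$38,371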